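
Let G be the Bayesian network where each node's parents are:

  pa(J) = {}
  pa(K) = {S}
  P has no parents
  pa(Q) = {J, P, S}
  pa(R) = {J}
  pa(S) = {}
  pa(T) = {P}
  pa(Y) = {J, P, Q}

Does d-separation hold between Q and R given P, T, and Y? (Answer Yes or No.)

There are 3 undirected paths between Q and R; checking each against the conditioning set {P, T, Y}:
Path 1: Q → Y ← J → R
  Y is a collider and Y is conditioned on, which opens it; J is a fork and J is not conditioned on — no node blocks this path, so it is active.
Path 2: Q ← P → Y ← J → R
  P is a fork here and P is conditioned on, so the path is blocked at P.
Path 3: Q ← J → R
  J is a fork and J is not conditioned on — no node blocks this path, so it is active.
Since the path Q → Y ← J → R is active, Q and R are not d-separated given {P, T, Y}.

No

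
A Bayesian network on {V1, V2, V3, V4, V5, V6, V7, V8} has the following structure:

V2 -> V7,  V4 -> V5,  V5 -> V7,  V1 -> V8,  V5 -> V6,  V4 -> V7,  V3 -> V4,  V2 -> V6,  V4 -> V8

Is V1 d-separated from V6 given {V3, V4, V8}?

Enumerating the 4 paths from V1 to V6 and testing each for blocking by {V3, V4, V8}:
Path 1: V1 → V8 ← V4 → V7 ← V2 → V6
  V4 is a fork here and V4 is conditioned on, so the path is blocked at V4.
Path 2: V1 → V8 ← V4 → V7 ← V5 → V6
  V4 is a fork here and V4 is conditioned on, so the path is blocked at V4.
Path 3: V1 → V8 ← V4 → V5 → V7 ← V2 → V6
  V4 is a fork here and V4 is conditioned on, so the path is blocked at V4.
Path 4: V1 → V8 ← V4 → V5 → V6
  V4 is a fork here and V4 is conditioned on, so the path is blocked at V4.
Every path is blocked, so V1 and V6 are d-separated given {V3, V4, V8}.

Yes — V1 and V6 are d-separated given {V3, V4, V8}.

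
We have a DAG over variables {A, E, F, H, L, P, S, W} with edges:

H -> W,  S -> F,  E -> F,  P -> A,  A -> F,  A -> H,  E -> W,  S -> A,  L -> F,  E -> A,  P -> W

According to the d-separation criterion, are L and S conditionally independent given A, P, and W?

Yes

Enumerating the 5 paths from L to S and testing each for blocking by {A, P, W}:
Path 1: L → F ← A ← S
  F is a collider here and neither F nor any of its descendants is conditioned on, so the collider stays closed — the path is blocked at F.
Path 2: L → F ← E → W ← P → A ← S
  F is a collider here and neither F nor any of its descendants is conditioned on, so the collider stays closed — the path is blocked at F.
Path 3: L → F ← E → W ← H ← A ← S
  F is a collider here and neither F nor any of its descendants is conditioned on, so the collider stays closed — the path is blocked at F.
Path 4: L → F ← E → A ← S
  F is a collider here and neither F nor any of its descendants is conditioned on, so the collider stays closed — the path is blocked at F.
Path 5: L → F ← S
  F is a collider here and neither F nor any of its descendants is conditioned on, so the collider stays closed — the path is blocked at F.
All paths are blocked; L ⊥ S | {A, P, W} holds.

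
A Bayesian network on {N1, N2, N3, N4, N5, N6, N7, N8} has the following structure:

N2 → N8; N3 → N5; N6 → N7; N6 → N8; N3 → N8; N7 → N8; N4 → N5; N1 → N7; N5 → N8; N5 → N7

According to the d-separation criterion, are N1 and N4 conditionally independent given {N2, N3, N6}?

There are 5 undirected paths between N1 and N4; checking each against the conditioning set {N2, N3, N6}:
Path 1: N1 → N7 ← N5 ← N4
  N7 is a collider here and neither N7 nor any of its descendants is conditioned on, so the collider stays closed — the path is blocked at N7.
Path 2: N1 → N7 → N8 ← N5 ← N4
  N8 is a collider here and neither N8 nor any of its descendants is conditioned on, so the collider stays closed — the path is blocked at N8.
Path 3: N1 → N7 → N8 ← N3 → N5 ← N4
  N8 is a collider here and neither N8 nor any of its descendants is conditioned on, so the collider stays closed — the path is blocked at N8.
Path 4: N1 → N7 ← N6 → N8 ← N5 ← N4
  N7 is a collider here and neither N7 nor any of its descendants is conditioned on, so the collider stays closed — the path is blocked at N7.
Path 5: N1 → N7 ← N6 → N8 ← N3 → N5 ← N4
  N7 is a collider here and neither N7 nor any of its descendants is conditioned on, so the collider stays closed — the path is blocked at N7.
All paths are blocked; N1 ⊥ N4 | {N2, N3, N6} holds.

Yes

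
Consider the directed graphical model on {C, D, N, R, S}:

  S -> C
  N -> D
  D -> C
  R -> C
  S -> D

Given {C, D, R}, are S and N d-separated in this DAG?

We examine all 2 paths between S and N:
  1. S → D ← N — D:collider[open] ⇒ active
  2. S → C ← D ← N — C:collider[open]; D:chain[blocks] ⇒ blocked
At least one path is unblocked, so d-separation fails.

No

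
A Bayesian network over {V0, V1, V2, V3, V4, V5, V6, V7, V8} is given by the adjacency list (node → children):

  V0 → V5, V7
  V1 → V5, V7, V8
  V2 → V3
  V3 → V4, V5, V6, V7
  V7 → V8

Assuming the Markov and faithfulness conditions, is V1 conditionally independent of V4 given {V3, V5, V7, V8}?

Yes

Enumerating the 6 paths from V1 to V4 and testing each for blocking by {V3, V5, V7, V8}:
Path 1: V1 → V5 ← V0 → V7 ← V3 → V4
  V3 is a fork here and V3 is conditioned on, so the path is blocked at V3.
Path 2: V1 → V5 ← V3 → V4
  V3 is a fork here and V3 is conditioned on, so the path is blocked at V3.
Path 3: V1 → V8 ← V7 ← V0 → V5 ← V3 → V4
  V7 is a chain here and V7 is conditioned on, so the path is blocked at V7.
Path 4: V1 → V8 ← V7 ← V3 → V4
  V7 is a chain here and V7 is conditioned on, so the path is blocked at V7.
Path 5: V1 → V7 ← V0 → V5 ← V3 → V4
  V3 is a fork here and V3 is conditioned on, so the path is blocked at V3.
Path 6: V1 → V7 ← V3 → V4
  V3 is a fork here and V3 is conditioned on, so the path is blocked at V3.
Every path is blocked, so V1 and V4 are d-separated given {V3, V5, V7, V8}.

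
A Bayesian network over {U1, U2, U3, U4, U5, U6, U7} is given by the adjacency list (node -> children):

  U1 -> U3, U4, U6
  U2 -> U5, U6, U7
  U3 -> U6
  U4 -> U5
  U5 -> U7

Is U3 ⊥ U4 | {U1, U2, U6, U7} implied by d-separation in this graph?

Yes

6 paths connect U3 and U4; each must be blocked for d-separation to hold:
Path 1: U3 ← U1 → U4
  U1 is a fork here and U1 is conditioned on, so the path is blocked at U1.
Path 2: U3 ← U1 → U6 ← U2 → U5 ← U4
  U1 is a fork here and U1 is conditioned on, so the path is blocked at U1.
Path 3: U3 ← U1 → U6 ← U2 → U7 ← U5 ← U4
  U1 is a fork here and U1 is conditioned on, so the path is blocked at U1.
Path 4: U3 → U6 ← U1 → U4
  U1 is a fork here and U1 is conditioned on, so the path is blocked at U1.
Path 5: U3 → U6 ← U2 → U5 ← U4
  U2 is a fork here and U2 is conditioned on, so the path is blocked at U2.
Path 6: U3 → U6 ← U2 → U7 ← U5 ← U4
  U2 is a fork here and U2 is conditioned on, so the path is blocked at U2.
All paths are blocked; U3 ⊥ U4 | {U1, U2, U6, U7} holds.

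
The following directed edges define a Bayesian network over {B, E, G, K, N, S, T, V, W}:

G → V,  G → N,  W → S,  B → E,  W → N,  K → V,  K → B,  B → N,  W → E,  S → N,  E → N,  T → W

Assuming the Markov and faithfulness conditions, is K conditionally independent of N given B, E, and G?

There are 5 undirected paths between K and N; checking each against the conditioning set {B, E, G}:
  1. K → B → N — B:chain[blocks] ⇒ blocked
  2. K → B → E → N — B:chain[blocks]; E:chain[blocks] ⇒ blocked
  3. K → B → E ← W → N — B:chain[blocks]; E:collider[open]; W:fork[open] ⇒ blocked
  4. K → B → E ← W → S → N — B:chain[blocks]; E:collider[open]; W:fork[open]; S:chain[open] ⇒ blocked
  5. K → V ← G → N — V:collider[blocks]; G:fork[blocks] ⇒ blocked
Every path is blocked, so K and N are d-separated given {B, E, G}.

Yes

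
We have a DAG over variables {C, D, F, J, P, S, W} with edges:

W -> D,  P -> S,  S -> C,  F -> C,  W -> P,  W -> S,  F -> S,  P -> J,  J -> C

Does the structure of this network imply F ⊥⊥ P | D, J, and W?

There are 6 undirected paths between F and P; checking each against the conditioning set {D, J, W}:
Path 1: F → S ← W → P
  S is a collider here and neither S nor any of its descendants is conditioned on, so the collider stays closed — the path is blocked at S.
Path 2: F → S ← P
  S is a collider here and neither S nor any of its descendants is conditioned on, so the collider stays closed — the path is blocked at S.
Path 3: F → S → C ← J ← P
  C is a collider here and neither C nor any of its descendants is conditioned on, so the collider stays closed — the path is blocked at C.
Path 4: F → C ← J ← P
  C is a collider here and neither C nor any of its descendants is conditioned on, so the collider stays closed — the path is blocked at C.
Path 5: F → C ← S ← W → P
  C is a collider here and neither C nor any of its descendants is conditioned on, so the collider stays closed — the path is blocked at C.
Path 6: F → C ← S ← P
  C is a collider here and neither C nor any of its descendants is conditioned on, so the collider stays closed — the path is blocked at C.
Every path is blocked, so F and P are d-separated given {D, J, W}.

Yes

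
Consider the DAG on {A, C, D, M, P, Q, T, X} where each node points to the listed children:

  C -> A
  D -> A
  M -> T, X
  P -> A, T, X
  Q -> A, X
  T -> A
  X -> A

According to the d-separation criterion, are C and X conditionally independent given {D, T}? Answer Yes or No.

Yes

6 paths connect C and X; each must be blocked for d-separation to hold:
  1. C → A ← T ← M → X — A:collider[blocks]; T:chain[blocks]; M:fork[open] ⇒ blocked
  2. C → A ← T ← P → X — A:collider[blocks]; T:chain[blocks]; P:fork[open] ⇒ blocked
  3. C → A ← Q → X — A:collider[blocks]; Q:fork[open] ⇒ blocked
  4. C → A ← X — A:collider[blocks] ⇒ blocked
  5. C → A ← P → T ← M → X — A:collider[blocks]; P:fork[open]; T:collider[open]; M:fork[open] ⇒ blocked
  6. C → A ← P → X — A:collider[blocks]; P:fork[open] ⇒ blocked
Since every path is blocked, d-separation holds.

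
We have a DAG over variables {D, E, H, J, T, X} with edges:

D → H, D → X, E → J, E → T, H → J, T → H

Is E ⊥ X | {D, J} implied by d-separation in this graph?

We examine all 2 paths between E and X:
Path 1: E → T → H ← D → X
  D is a fork here and D is conditioned on, so the path is blocked at D.
Path 2: E → J ← H ← D → X
  D is a fork here and D is conditioned on, so the path is blocked at D.
Since every path is blocked, d-separation holds.

Yes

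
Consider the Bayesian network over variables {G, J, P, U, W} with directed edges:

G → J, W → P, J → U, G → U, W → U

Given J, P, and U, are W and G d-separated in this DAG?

No — W and G are not d-separated given {J, P, U}.

2 paths connect W and G; each must be blocked for d-separation to hold:
Path 1: W → U ← G
  U is a collider and U is conditioned on, which opens it — no node blocks this path, so it is active.
Path 2: W → U ← J ← G
  J is a chain here and J is conditioned on, so the path is blocked at J.
Since the path W → U ← G is active, W and G are not d-separated given {J, P, U}.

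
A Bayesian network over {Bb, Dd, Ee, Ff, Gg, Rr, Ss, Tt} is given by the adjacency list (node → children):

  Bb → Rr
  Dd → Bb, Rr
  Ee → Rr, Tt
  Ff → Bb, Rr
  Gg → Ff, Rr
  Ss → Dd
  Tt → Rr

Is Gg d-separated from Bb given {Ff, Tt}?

There are 6 undirected paths between Gg and Bb; checking each against the conditioning set {Ff, Tt}:
Path 1: Gg → Ff → Bb
  Ff is a chain here and Ff is conditioned on, so the path is blocked at Ff.
Path 2: Gg → Ff → Rr ← Bb
  Ff is a chain here and Ff is conditioned on, so the path is blocked at Ff.
Path 3: Gg → Ff → Rr ← Dd → Bb
  Ff is a chain here and Ff is conditioned on, so the path is blocked at Ff.
Path 4: Gg → Rr ← Ff → Bb
  Rr is a collider here and neither Rr nor any of its descendants is conditioned on, so the collider stays closed — the path is blocked at Rr.
Path 5: Gg → Rr ← Bb
  Rr is a collider here and neither Rr nor any of its descendants is conditioned on, so the collider stays closed — the path is blocked at Rr.
Path 6: Gg → Rr ← Dd → Bb
  Rr is a collider here and neither Rr nor any of its descendants is conditioned on, so the collider stays closed — the path is blocked at Rr.
All paths are blocked; Gg ⊥ Bb | {Ff, Tt} holds.

Yes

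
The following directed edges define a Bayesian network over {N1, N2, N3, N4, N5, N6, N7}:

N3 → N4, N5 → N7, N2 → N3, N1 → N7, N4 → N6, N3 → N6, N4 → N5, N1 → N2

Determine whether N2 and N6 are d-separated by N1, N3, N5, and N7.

Yes — N2 and N6 are d-separated given {N1, N3, N5, N7}.

There are 4 undirected paths between N2 and N6; checking each against the conditioning set {N1, N3, N5, N7}:
  1. N2 → N3 → N4 → N6 — N3:chain[blocks]; N4:chain[open] ⇒ blocked
  2. N2 → N3 → N6 — N3:chain[blocks] ⇒ blocked
  3. N2 ← N1 → N7 ← N5 ← N4 ← N3 → N6 — N1:fork[blocks]; N7:collider[open]; N5:chain[blocks]; N4:chain[open]; N3:fork[blocks] ⇒ blocked
  4. N2 ← N1 → N7 ← N5 ← N4 → N6 — N1:fork[blocks]; N7:collider[open]; N5:chain[blocks]; N4:fork[open] ⇒ blocked
All paths are blocked; N2 ⊥ N6 | {N1, N3, N5, N7} holds.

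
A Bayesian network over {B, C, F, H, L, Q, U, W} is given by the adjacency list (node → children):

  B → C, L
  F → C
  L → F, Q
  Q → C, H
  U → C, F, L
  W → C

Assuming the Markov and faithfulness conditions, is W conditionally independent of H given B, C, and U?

6 paths connect W and H; each must be blocked for d-separation to hold:
  1. W → C ← F ← U → L → Q → H — C:collider[open]; F:chain[open]; U:fork[blocks]; L:chain[open]; Q:chain[open] ⇒ blocked
  2. W → C ← F ← L → Q → H — C:collider[open]; F:chain[open]; L:fork[open]; Q:chain[open] ⇒ active
  3. W → C ← U → F ← L → Q → H — C:collider[open]; U:fork[blocks]; F:collider[open]; L:fork[open]; Q:chain[open] ⇒ blocked
  4. W → C ← U → L → Q → H — C:collider[open]; U:fork[blocks]; L:chain[open]; Q:chain[open] ⇒ blocked
  5. W → C ← B → L → Q → H — C:collider[open]; B:fork[blocks]; L:chain[open]; Q:chain[open] ⇒ blocked
  6. W → C ← Q → H — C:collider[open]; Q:fork[open] ⇒ active
Because an active path exists, W and H are not d-separated.

No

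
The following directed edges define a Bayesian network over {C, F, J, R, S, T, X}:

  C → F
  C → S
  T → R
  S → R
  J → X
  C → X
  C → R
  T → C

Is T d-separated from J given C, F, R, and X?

We examine all 3 paths between T and J:
Path 1: T → R ← S ← C → X ← J
  C is a fork here and C is conditioned on, so the path is blocked at C.
Path 2: T → R ← C → X ← J
  C is a fork here and C is conditioned on, so the path is blocked at C.
Path 3: T → C → X ← J
  C is a chain here and C is conditioned on, so the path is blocked at C.
Every path is blocked, so T and J are d-separated given {C, F, R, X}.

Yes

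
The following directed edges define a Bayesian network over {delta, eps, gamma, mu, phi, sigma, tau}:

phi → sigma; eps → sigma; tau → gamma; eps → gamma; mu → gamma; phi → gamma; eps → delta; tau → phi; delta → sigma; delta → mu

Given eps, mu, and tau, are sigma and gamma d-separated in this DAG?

No

Enumerating the 6 paths from sigma to gamma and testing each for blocking by {eps, mu, tau}:
  1. sigma ← eps → gamma — eps:fork[blocks] ⇒ blocked
  2. sigma ← eps → delta → mu → gamma — eps:fork[blocks]; delta:chain[open]; mu:chain[blocks] ⇒ blocked
  3. sigma ← delta ← eps → gamma — delta:chain[open]; eps:fork[blocks] ⇒ blocked
  4. sigma ← delta → mu → gamma — delta:fork[open]; mu:chain[blocks] ⇒ blocked
  5. sigma ← phi → gamma — phi:fork[open] ⇒ active
  6. sigma ← phi ← tau → gamma — phi:chain[open]; tau:fork[blocks] ⇒ blocked
At least one path is unblocked, so d-separation fails.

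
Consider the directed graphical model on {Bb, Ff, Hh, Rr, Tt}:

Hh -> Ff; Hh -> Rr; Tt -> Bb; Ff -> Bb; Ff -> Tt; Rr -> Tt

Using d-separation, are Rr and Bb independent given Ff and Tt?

Enumerating the 4 paths from Rr to Bb and testing each for blocking by {Ff, Tt}:
Path 1: Rr → Tt ← Ff → Bb
  Ff is a fork here and Ff is conditioned on, so the path is blocked at Ff.
Path 2: Rr → Tt → Bb
  Tt is a chain here and Tt is conditioned on, so the path is blocked at Tt.
Path 3: Rr ← Hh → Ff → Tt → Bb
  Ff is a chain here and Ff is conditioned on, so the path is blocked at Ff.
Path 4: Rr ← Hh → Ff → Bb
  Ff is a chain here and Ff is conditioned on, so the path is blocked at Ff.
All paths are blocked; Rr ⊥ Bb | {Ff, Tt} holds.

Yes — Rr and Bb are d-separated given {Ff, Tt}.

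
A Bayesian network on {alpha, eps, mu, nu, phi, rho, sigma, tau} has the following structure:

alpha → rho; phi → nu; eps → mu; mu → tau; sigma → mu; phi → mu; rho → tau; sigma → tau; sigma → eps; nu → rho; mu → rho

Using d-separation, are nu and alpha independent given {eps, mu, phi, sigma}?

There are 5 undirected paths between nu and alpha; checking each against the conditioning set {eps, mu, phi, sigma}:
Path 1: nu → rho ← alpha
  rho is a collider here and neither rho nor any of its descendants is conditioned on, so the collider stays closed — the path is blocked at rho.
Path 2: nu ← phi → mu ← eps ← sigma → tau ← rho ← alpha
  phi is a fork here and phi is conditioned on, so the path is blocked at phi.
Path 3: nu ← phi → mu → rho ← alpha
  phi is a fork here and phi is conditioned on, so the path is blocked at phi.
Path 4: nu ← phi → mu ← sigma → tau ← rho ← alpha
  phi is a fork here and phi is conditioned on, so the path is blocked at phi.
Path 5: nu ← phi → mu → tau ← rho ← alpha
  phi is a fork here and phi is conditioned on, so the path is blocked at phi.
Every path is blocked, so nu and alpha are d-separated given {eps, mu, phi, sigma}.

Yes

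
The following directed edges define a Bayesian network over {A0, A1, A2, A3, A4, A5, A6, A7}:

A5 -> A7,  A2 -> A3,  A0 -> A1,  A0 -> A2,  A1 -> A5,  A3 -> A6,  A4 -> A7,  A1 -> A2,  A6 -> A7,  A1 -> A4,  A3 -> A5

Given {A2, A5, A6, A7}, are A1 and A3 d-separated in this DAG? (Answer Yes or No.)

No

There are 6 undirected paths between A1 and A3; checking each against the conditioning set {A2, A5, A6, A7}:
Path 1: A1 → A2 → A3
  A2 is a chain here and A2 is conditioned on, so the path is blocked at A2.
Path 2: A1 → A5 ← A3
  A5 is a collider and A5 is conditioned on, which opens it — no node blocks this path, so it is active.
Path 3: A1 → A5 → A7 ← A6 ← A3
  A5 is a chain here and A5 is conditioned on, so the path is blocked at A5.
Path 4: A1 ← A0 → A2 → A3
  A2 is a chain here and A2 is conditioned on, so the path is blocked at A2.
Path 5: A1 → A4 → A7 ← A6 ← A3
  A6 is a chain here and A6 is conditioned on, so the path is blocked at A6.
Path 6: A1 → A4 → A7 ← A5 ← A3
  A5 is a chain here and A5 is conditioned on, so the path is blocked at A5.
At least one path is unblocked, so d-separation fails.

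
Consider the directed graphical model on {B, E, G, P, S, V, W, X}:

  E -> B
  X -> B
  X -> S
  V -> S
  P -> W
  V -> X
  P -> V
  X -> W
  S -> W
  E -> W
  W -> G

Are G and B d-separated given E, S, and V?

We examine all 6 paths between G and B:
  1. G ← W ← X → B — W:chain[open]; X:fork[open] ⇒ active
  2. G ← W ← S ← X → B — W:chain[open]; S:chain[blocks]; X:fork[open] ⇒ blocked
  3. G ← W ← S ← V → X → B — W:chain[open]; S:chain[blocks]; V:fork[blocks]; X:chain[open] ⇒ blocked
  4. G ← W ← P → V → X → B — W:chain[open]; P:fork[open]; V:chain[blocks]; X:chain[open] ⇒ blocked
  5. G ← W ← P → V → S ← X → B — W:chain[open]; P:fork[open]; V:chain[blocks]; S:collider[open]; X:fork[open] ⇒ blocked
  6. G ← W ← E → B — W:chain[open]; E:fork[blocks] ⇒ blocked
At least one path is unblocked, so d-separation fails.

No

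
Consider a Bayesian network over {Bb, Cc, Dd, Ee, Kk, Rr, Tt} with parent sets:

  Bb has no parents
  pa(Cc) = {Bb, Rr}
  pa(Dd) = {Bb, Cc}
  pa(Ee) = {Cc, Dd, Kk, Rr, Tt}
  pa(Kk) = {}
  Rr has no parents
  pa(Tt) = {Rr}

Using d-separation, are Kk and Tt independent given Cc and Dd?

Yes — Kk and Tt are d-separated given {Cc, Dd}.

We examine all 5 paths between Kk and Tt:
  1. Kk → Ee ← Rr → Tt — Ee:collider[blocks]; Rr:fork[open] ⇒ blocked
  2. Kk → Ee ← Cc ← Rr → Tt — Ee:collider[blocks]; Cc:chain[blocks]; Rr:fork[open] ⇒ blocked
  3. Kk → Ee ← Dd ← Cc ← Rr → Tt — Ee:collider[blocks]; Dd:chain[blocks]; Cc:chain[blocks]; Rr:fork[open] ⇒ blocked
  4. Kk → Ee ← Dd ← Bb → Cc ← Rr → Tt — Ee:collider[blocks]; Dd:chain[blocks]; Bb:fork[open]; Cc:collider[open]; Rr:fork[open] ⇒ blocked
  5. Kk → Ee ← Tt — Ee:collider[blocks] ⇒ blocked
All paths are blocked; Kk ⊥ Tt | {Cc, Dd} holds.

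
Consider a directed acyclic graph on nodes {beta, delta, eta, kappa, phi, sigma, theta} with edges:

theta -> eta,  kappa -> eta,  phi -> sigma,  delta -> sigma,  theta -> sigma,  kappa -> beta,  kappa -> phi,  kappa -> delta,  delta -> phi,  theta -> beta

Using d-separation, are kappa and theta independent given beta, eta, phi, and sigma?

No — kappa and theta are not d-separated given {beta, eta, phi, sigma}.

6 paths connect kappa and theta; each must be blocked for d-separation to hold:
  1. kappa → beta ← theta — beta:collider[open] ⇒ active
  2. kappa → eta ← theta — eta:collider[open] ⇒ active
  3. kappa → delta → sigma ← theta — delta:chain[open]; sigma:collider[open] ⇒ active
  4. kappa → delta → phi → sigma ← theta — delta:chain[open]; phi:chain[blocks]; sigma:collider[open] ⇒ blocked
  5. kappa → phi → sigma ← theta — phi:chain[blocks]; sigma:collider[open] ⇒ blocked
  6. kappa → phi ← delta → sigma ← theta — phi:collider[open]; delta:fork[open]; sigma:collider[open] ⇒ active
Because an active path exists, kappa and theta are not d-separated.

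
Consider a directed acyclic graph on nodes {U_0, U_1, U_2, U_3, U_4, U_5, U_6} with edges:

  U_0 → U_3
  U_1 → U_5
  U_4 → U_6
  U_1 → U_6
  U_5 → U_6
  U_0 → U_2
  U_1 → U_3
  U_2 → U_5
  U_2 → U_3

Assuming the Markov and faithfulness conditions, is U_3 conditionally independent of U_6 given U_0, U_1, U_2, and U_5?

We examine all 6 paths between U_3 and U_6:
Path 1: U_3 ← U_1 → U_5 → U_6
  U_1 is a fork here and U_1 is conditioned on, so the path is blocked at U_1.
Path 2: U_3 ← U_1 → U_6
  U_1 is a fork here and U_1 is conditioned on, so the path is blocked at U_1.
Path 3: U_3 ← U_2 → U_5 ← U_1 → U_6
  U_2 is a fork here and U_2 is conditioned on, so the path is blocked at U_2.
Path 4: U_3 ← U_2 → U_5 → U_6
  U_2 is a fork here and U_2 is conditioned on, so the path is blocked at U_2.
Path 5: U_3 ← U_0 → U_2 → U_5 ← U_1 → U_6
  U_0 is a fork here and U_0 is conditioned on, so the path is blocked at U_0.
Path 6: U_3 ← U_0 → U_2 → U_5 → U_6
  U_0 is a fork here and U_0 is conditioned on, so the path is blocked at U_0.
Since every path is blocked, d-separation holds.

Yes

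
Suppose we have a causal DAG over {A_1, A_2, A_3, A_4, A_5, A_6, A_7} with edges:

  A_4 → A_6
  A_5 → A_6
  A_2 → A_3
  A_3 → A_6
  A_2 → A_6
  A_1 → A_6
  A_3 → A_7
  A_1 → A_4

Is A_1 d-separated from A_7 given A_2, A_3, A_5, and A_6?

Enumerating the 4 paths from A_1 to A_7 and testing each for blocking by {A_2, A_3, A_5, A_6}:
Path 1: A_1 → A_4 → A_6 ← A_3 → A_7
  A_3 is a fork here and A_3 is conditioned on, so the path is blocked at A_3.
Path 2: A_1 → A_4 → A_6 ← A_2 → A_3 → A_7
  A_2 is a fork here and A_2 is conditioned on, so the path is blocked at A_2.
Path 3: A_1 → A_6 ← A_3 → A_7
  A_3 is a fork here and A_3 is conditioned on, so the path is blocked at A_3.
Path 4: A_1 → A_6 ← A_2 → A_3 → A_7
  A_2 is a fork here and A_2 is conditioned on, so the path is blocked at A_2.
All paths are blocked; A_1 ⊥ A_7 | {A_2, A_3, A_5, A_6} holds.

Yes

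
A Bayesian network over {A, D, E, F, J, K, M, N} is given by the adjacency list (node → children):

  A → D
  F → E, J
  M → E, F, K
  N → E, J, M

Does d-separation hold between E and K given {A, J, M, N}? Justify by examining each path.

Yes — E and K are d-separated given {A, J, M, N}.

Enumerating the 5 paths from E to K and testing each for blocking by {A, J, M, N}:
  1. E ← F ← M → K — F:chain[open]; M:fork[blocks] ⇒ blocked
  2. E ← F → J ← N → M → K — F:fork[open]; J:collider[open]; N:fork[blocks]; M:chain[blocks] ⇒ blocked
  3. E ← M → K — M:fork[blocks] ⇒ blocked
  4. E ← N → M → K — N:fork[blocks]; M:chain[blocks] ⇒ blocked
  5. E ← N → J ← F ← M → K — N:fork[blocks]; J:collider[open]; F:chain[open]; M:fork[blocks] ⇒ blocked
All paths are blocked; E ⊥ K | {A, J, M, N} holds.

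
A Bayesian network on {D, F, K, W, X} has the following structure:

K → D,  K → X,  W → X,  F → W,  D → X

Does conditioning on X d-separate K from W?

2 paths connect K and W; each must be blocked for d-separation to hold:
  1. K → X ← W — X:collider[open] ⇒ active
  2. K → D → X ← W — D:chain[open]; X:collider[open] ⇒ active
Because an active path exists, K and W are not d-separated.

No — K and W are not d-separated given {X}.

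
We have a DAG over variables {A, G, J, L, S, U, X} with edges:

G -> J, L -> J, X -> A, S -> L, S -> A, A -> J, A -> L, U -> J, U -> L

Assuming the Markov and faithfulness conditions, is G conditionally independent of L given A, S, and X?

Enumerating the 4 paths from G to L and testing each for blocking by {A, S, X}:
  1. G → J ← L — J:collider[blocks] ⇒ blocked
  2. G → J ← A → L — J:collider[blocks]; A:fork[blocks] ⇒ blocked
  3. G → J ← A ← S → L — J:collider[blocks]; A:chain[blocks]; S:fork[blocks] ⇒ blocked
  4. G → J ← U → L — J:collider[blocks]; U:fork[open] ⇒ blocked
Since every path is blocked, d-separation holds.

Yes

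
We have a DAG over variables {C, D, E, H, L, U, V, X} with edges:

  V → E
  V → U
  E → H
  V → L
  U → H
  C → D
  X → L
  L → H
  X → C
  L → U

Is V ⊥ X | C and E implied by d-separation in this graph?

5 paths connect V and X; each must be blocked for d-separation to hold:
Path 1: V → L ← X
  L is a collider here and neither L nor any of its descendants is conditioned on, so the collider stays closed — the path is blocked at L.
Path 2: V → U → H ← L ← X
  H is a collider here and neither H nor any of its descendants is conditioned on, so the collider stays closed — the path is blocked at H.
Path 3: V → U ← L ← X
  U is a collider here and neither U nor any of its descendants is conditioned on, so the collider stays closed — the path is blocked at U.
Path 4: V → E → H ← L ← X
  E is a chain here and E is conditioned on, so the path is blocked at E.
Path 5: V → E → H ← U ← L ← X
  E is a chain here and E is conditioned on, so the path is blocked at E.
All paths are blocked; V ⊥ X | {C, E} holds.

Yes — V and X are d-separated given {C, E}.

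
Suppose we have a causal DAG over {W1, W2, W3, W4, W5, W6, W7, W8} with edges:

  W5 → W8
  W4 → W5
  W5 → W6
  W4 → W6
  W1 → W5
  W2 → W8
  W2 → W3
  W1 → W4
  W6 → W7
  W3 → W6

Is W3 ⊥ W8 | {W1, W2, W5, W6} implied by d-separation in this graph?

There are 4 undirected paths between W3 and W8; checking each against the conditioning set {W1, W2, W5, W6}:
  1. W3 → W6 ← W4 ← W1 → W5 → W8 — W6:collider[open]; W4:chain[open]; W1:fork[blocks]; W5:chain[blocks] ⇒ blocked
  2. W3 → W6 ← W4 → W5 → W8 — W6:collider[open]; W4:fork[open]; W5:chain[blocks] ⇒ blocked
  3. W3 → W6 ← W5 → W8 — W6:collider[open]; W5:fork[blocks] ⇒ blocked
  4. W3 ← W2 → W8 — W2:fork[blocks] ⇒ blocked
Every path is blocked, so W3 and W8 are d-separated given {W1, W2, W5, W6}.

Yes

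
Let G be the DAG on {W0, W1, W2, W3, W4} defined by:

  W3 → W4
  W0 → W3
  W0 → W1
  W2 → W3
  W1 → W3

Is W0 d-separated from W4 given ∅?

2 paths connect W0 and W4; each must be blocked for d-separation to hold:
Path 1: W0 → W1 → W3 → W4
  W1 is a chain and W1 is not conditioned on; W3 is a chain and W3 is not conditioned on — no node blocks this path, so it is active.
Path 2: W0 → W3 → W4
  W3 is a chain and W3 is not conditioned on — no node blocks this path, so it is active.
Because an active path exists, W0 and W4 are not d-separated.

No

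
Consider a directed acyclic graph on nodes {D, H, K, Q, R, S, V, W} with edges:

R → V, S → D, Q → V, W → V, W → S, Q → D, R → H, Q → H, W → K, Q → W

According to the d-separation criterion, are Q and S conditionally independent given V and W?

Yes

4 paths connect Q and S; each must be blocked for d-separation to hold:
  1. Q → D ← S — D:collider[blocks] ⇒ blocked
  2. Q → W → S — W:chain[blocks] ⇒ blocked
  3. Q → V ← W → S — V:collider[open]; W:fork[blocks] ⇒ blocked
  4. Q → H ← R → V ← W → S — H:collider[blocks]; R:fork[open]; V:collider[open]; W:fork[blocks] ⇒ blocked
Since every path is blocked, d-separation holds.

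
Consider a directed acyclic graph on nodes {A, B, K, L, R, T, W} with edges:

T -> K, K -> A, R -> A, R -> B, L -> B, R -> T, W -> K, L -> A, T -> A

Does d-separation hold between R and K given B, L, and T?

Yes

Enumerating the 6 paths from R to K and testing each for blocking by {B, L, T}:
  1. R → B ← L → A ← K — B:collider[open]; L:fork[blocks]; A:collider[blocks] ⇒ blocked
  2. R → B ← L → A ← T → K — B:collider[open]; L:fork[blocks]; A:collider[blocks]; T:fork[blocks] ⇒ blocked
  3. R → T → K — T:chain[blocks] ⇒ blocked
  4. R → T → A ← K — T:chain[blocks]; A:collider[blocks] ⇒ blocked
  5. R → A ← K — A:collider[blocks] ⇒ blocked
  6. R → A ← T → K — A:collider[blocks]; T:fork[blocks] ⇒ blocked
Since every path is blocked, d-separation holds.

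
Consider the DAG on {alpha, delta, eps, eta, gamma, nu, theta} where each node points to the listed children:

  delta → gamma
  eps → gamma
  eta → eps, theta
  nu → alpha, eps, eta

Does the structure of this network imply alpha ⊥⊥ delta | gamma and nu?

2 paths connect alpha and delta; each must be blocked for d-separation to hold:
  1. alpha ← nu → eta → eps → gamma ← delta — nu:fork[blocks]; eta:chain[open]; eps:chain[open]; gamma:collider[open] ⇒ blocked
  2. alpha ← nu → eps → gamma ← delta — nu:fork[blocks]; eps:chain[open]; gamma:collider[open] ⇒ blocked
Every path is blocked, so alpha and delta are d-separated given {gamma, nu}.

Yes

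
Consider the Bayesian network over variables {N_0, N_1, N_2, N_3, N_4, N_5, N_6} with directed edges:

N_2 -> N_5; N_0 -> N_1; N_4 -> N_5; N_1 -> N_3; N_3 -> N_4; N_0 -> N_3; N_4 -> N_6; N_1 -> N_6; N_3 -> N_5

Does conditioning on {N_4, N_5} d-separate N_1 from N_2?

We examine all 6 paths between N_1 and N_2:
Path 1: N_1 → N_6 ← N_4 ← N_3 → N_5 ← N_2
  N_6 is a collider here and neither N_6 nor any of its descendants is conditioned on, so the collider stays closed — the path is blocked at N_6.
Path 2: N_1 → N_6 ← N_4 → N_5 ← N_2
  N_6 is a collider here and neither N_6 nor any of its descendants is conditioned on, so the collider stays closed — the path is blocked at N_6.
Path 3: N_1 → N_3 → N_4 → N_5 ← N_2
  N_4 is a chain here and N_4 is conditioned on, so the path is blocked at N_4.
Path 4: N_1 → N_3 → N_5 ← N_2
  N_3 is a chain and N_3 is not conditioned on; N_5 is a collider and N_5 is conditioned on, which opens it — no node blocks this path, so it is active.
Path 5: N_1 ← N_0 → N_3 → N_4 → N_5 ← N_2
  N_4 is a chain here and N_4 is conditioned on, so the path is blocked at N_4.
Path 6: N_1 ← N_0 → N_3 → N_5 ← N_2
  N_0 is a fork and N_0 is not conditioned on; N_3 is a chain and N_3 is not conditioned on; N_5 is a collider and N_5 is conditioned on, which opens it — no node blocks this path, so it is active.
Since the path N_1 → N_3 → N_5 ← N_2 is active, N_1 and N_2 are not d-separated given {N_4, N_5}.

No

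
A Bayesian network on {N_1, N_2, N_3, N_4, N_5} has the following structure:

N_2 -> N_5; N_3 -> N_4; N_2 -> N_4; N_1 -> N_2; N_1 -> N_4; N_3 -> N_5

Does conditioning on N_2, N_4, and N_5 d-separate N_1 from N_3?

There are 4 undirected paths between N_1 and N_3; checking each against the conditioning set {N_2, N_4, N_5}:
Path 1: N_1 → N_4 ← N_3
  N_4 is a collider and N_4 is conditioned on, which opens it — no node blocks this path, so it is active.
Path 2: N_1 → N_4 ← N_2 → N_5 ← N_3
  N_2 is a fork here and N_2 is conditioned on, so the path is blocked at N_2.
Path 3: N_1 → N_2 → N_4 ← N_3
  N_2 is a chain here and N_2 is conditioned on, so the path is blocked at N_2.
Path 4: N_1 → N_2 → N_5 ← N_3
  N_2 is a chain here and N_2 is conditioned on, so the path is blocked at N_2.
Because an active path exists, N_1 and N_3 are not d-separated.

No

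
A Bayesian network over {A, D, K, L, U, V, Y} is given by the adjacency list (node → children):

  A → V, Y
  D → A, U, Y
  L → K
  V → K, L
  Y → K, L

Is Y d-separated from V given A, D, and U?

Yes

We examine all 6 paths between Y and V:
Path 1: Y → K ← V
  K is a collider here and neither K nor any of its descendants is conditioned on, so the collider stays closed — the path is blocked at K.
Path 2: Y → K ← L ← V
  K is a collider here and neither K nor any of its descendants is conditioned on, so the collider stays closed — the path is blocked at K.
Path 3: Y ← D → A → V
  D is a fork here and D is conditioned on, so the path is blocked at D.
Path 4: Y → L → K ← V
  K is a collider here and neither K nor any of its descendants is conditioned on, so the collider stays closed — the path is blocked at K.
Path 5: Y → L ← V
  L is a collider here and neither L nor any of its descendants is conditioned on, so the collider stays closed — the path is blocked at L.
Path 6: Y ← A → V
  A is a fork here and A is conditioned on, so the path is blocked at A.
Every path is blocked, so Y and V are d-separated given {A, D, U}.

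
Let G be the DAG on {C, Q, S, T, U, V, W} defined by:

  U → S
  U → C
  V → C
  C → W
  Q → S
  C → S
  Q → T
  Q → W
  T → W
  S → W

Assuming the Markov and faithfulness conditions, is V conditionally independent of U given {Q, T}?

We examine all 5 paths between V and U:
  1. V → C → W ← Q → S ← U — C:chain[open]; W:collider[blocks]; Q:fork[blocks]; S:collider[blocks] ⇒ blocked
  2. V → C → W ← S ← U — C:chain[open]; W:collider[blocks]; S:chain[open] ⇒ blocked
  3. V → C → W ← T ← Q → S ← U — C:chain[open]; W:collider[blocks]; T:chain[blocks]; Q:fork[blocks]; S:collider[blocks] ⇒ blocked
  4. V → C ← U — C:collider[blocks] ⇒ blocked
  5. V → C → S ← U — C:chain[open]; S:collider[blocks] ⇒ blocked
Since every path is blocked, d-separation holds.

Yes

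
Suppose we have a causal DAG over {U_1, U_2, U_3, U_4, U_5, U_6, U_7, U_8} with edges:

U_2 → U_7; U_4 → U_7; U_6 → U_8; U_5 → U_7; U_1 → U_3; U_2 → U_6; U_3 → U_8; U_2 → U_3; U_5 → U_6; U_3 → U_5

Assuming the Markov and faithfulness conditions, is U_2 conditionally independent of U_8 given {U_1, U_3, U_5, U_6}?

We examine all 6 paths between U_2 and U_8:
  1. U_2 → U_6 → U_8 — U_6:chain[blocks] ⇒ blocked
  2. U_2 → U_6 ← U_5 ← U_3 → U_8 — U_6:collider[open]; U_5:chain[blocks]; U_3:fork[blocks] ⇒ blocked
  3. U_2 → U_3 → U_8 — U_3:chain[blocks] ⇒ blocked
  4. U_2 → U_3 → U_5 → U_6 → U_8 — U_3:chain[blocks]; U_5:chain[blocks]; U_6:chain[blocks] ⇒ blocked
  5. U_2 → U_7 ← U_5 → U_6 → U_8 — U_7:collider[blocks]; U_5:fork[blocks]; U_6:chain[blocks] ⇒ blocked
  6. U_2 → U_7 ← U_5 ← U_3 → U_8 — U_7:collider[blocks]; U_5:chain[blocks]; U_3:fork[blocks] ⇒ blocked
All paths are blocked; U_2 ⊥ U_8 | {U_1, U_3, U_5, U_6} holds.

Yes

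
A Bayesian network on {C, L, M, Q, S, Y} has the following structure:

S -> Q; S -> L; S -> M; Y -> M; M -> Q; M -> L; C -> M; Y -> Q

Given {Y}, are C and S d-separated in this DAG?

Yes — C and S are d-separated given {Y}.

Enumerating the 4 paths from C to S and testing each for blocking by {Y}:
  1. C → M → Q ← S — M:chain[open]; Q:collider[blocks] ⇒ blocked
  2. C → M → L ← S — M:chain[open]; L:collider[blocks] ⇒ blocked
  3. C → M ← S — M:collider[blocks] ⇒ blocked
  4. C → M ← Y → Q ← S — M:collider[blocks]; Y:fork[blocks]; Q:collider[blocks] ⇒ blocked
All paths are blocked; C ⊥ S | {Y} holds.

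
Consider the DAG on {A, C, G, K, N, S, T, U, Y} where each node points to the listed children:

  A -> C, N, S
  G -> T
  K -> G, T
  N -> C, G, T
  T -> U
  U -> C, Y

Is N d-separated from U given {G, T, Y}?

Yes

We examine all 5 paths between N and U:
Path 1: N → G ← K → T → U
  T is a chain here and T is conditioned on, so the path is blocked at T.
Path 2: N → G → T → U
  G is a chain here and G is conditioned on, so the path is blocked at G.
Path 3: N ← A → C ← U
  C is a collider here and neither C nor any of its descendants is conditioned on, so the collider stays closed — the path is blocked at C.
Path 4: N → T → U
  T is a chain here and T is conditioned on, so the path is blocked at T.
Path 5: N → C ← U
  C is a collider here and neither C nor any of its descendants is conditioned on, so the collider stays closed — the path is blocked at C.
Every path is blocked, so N and U are d-separated given {G, T, Y}.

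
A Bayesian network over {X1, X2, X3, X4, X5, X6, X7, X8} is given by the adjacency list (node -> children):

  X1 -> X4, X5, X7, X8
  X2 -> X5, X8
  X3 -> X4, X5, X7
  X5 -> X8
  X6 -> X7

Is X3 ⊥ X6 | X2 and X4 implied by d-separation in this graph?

5 paths connect X3 and X6; each must be blocked for d-separation to hold:
Path 1: X3 → X4 ← X1 → X7 ← X6
  X7 is a collider here and neither X7 nor any of its descendants is conditioned on, so the collider stays closed — the path is blocked at X7.
Path 2: X3 → X7 ← X6
  X7 is a collider here and neither X7 nor any of its descendants is conditioned on, so the collider stays closed — the path is blocked at X7.
Path 3: X3 → X5 → X8 ← X1 → X7 ← X6
  X8 is a collider here and neither X8 nor any of its descendants is conditioned on, so the collider stays closed — the path is blocked at X8.
Path 4: X3 → X5 ← X2 → X8 ← X1 → X7 ← X6
  X5 is a collider here and neither X5 nor any of its descendants is conditioned on, so the collider stays closed — the path is blocked at X5.
Path 5: X3 → X5 ← X1 → X7 ← X6
  X5 is a collider here and neither X5 nor any of its descendants is conditioned on, so the collider stays closed — the path is blocked at X5.
Since every path is blocked, d-separation holds.

Yes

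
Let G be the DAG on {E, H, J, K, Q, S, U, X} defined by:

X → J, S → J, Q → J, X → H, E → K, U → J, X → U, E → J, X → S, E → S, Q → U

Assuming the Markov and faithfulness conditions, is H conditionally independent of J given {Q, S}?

Enumerating the 5 paths from H to J and testing each for blocking by {Q, S}:
  1. H ← X → S ← E → J — X:fork[open]; S:collider[open]; E:fork[open] ⇒ active
  2. H ← X → S → J — X:fork[open]; S:chain[blocks] ⇒ blocked
  3. H ← X → U ← Q → J — X:fork[open]; U:collider[blocks]; Q:fork[blocks] ⇒ blocked
  4. H ← X → U → J — X:fork[open]; U:chain[open] ⇒ active
  5. H ← X → J — X:fork[open] ⇒ active
At least one path is unblocked, so d-separation fails.

No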